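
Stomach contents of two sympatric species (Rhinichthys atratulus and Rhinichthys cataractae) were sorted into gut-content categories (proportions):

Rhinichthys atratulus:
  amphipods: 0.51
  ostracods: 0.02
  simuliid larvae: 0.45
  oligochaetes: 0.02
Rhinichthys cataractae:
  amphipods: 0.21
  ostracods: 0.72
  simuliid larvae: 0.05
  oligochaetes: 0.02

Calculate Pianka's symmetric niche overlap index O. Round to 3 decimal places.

Σ p₁ᵢp₂ᵢ = 0.1071 + 0.0144 + 0.0225 + 0.0004 = 0.1444
Σp_1ᵢ² = 0.51² + 0.02² + 0.45² + 0.02² = 0.2601 + 0.0004 + 0.2025 + 0.0004 = 0.4634
Σp_2ᵢ² = 0.21² + 0.72² + 0.05² + 0.02² = 0.0441 + 0.5184 + 0.0025 + 0.0004 = 0.5654
O = 0.1444 / √(0.4634 × 0.5654) = 0.1444 / 0.511866 = 0.28211

0.282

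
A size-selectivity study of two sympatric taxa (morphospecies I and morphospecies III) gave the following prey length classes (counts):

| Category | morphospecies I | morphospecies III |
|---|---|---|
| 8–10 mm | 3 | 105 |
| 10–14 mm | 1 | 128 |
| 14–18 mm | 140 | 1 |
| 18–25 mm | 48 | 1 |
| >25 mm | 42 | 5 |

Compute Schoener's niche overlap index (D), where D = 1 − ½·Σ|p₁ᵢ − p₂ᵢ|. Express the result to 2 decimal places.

Proportions for morphospecies I (n=234): 3/234=0.0128, 1/234=0.0043, 140/234=0.5983, 48/234=0.2051, 42/234=0.1795
Proportions for morphospecies III (n=240): 105/240=0.4375, 128/240=0.5333, 1/240=0.0042, 1/240=0.0042, 5/240=0.0208
Σ|p₁ᵢ − p₂ᵢ| = 0.4247 + 0.5290 + 0.5941 + 0.2009 + 0.1587 = 1.9074
D = 1 − ½ × 1.9074 = 1 − 0.95370 = 0.04630

0.05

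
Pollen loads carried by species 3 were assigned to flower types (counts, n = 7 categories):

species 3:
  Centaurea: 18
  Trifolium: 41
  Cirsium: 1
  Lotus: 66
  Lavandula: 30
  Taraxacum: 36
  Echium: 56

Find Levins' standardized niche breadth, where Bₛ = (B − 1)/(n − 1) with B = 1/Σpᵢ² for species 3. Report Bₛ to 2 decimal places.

Proportions for species 3 (n=248): 18/248=0.0726, 41/248=0.1653, 1/248=0.0040, 66/248=0.2661, 30/248=0.1210, 36/248=0.1452, 56/248=0.2258
Σpᵢ² = 0.0726² + 0.1653² + 0.0040² + 0.2661² + 0.1210² + 0.1452² + 0.2258² = 0.005271 + 0.027324 + 0.000016 + 0.070809 + 0.014641 + 0.021083 + 0.050986 = 0.190130
B = 1 / 0.190130 = 5.2596
Bₛ = (B − 1)/(n − 1) = (5.2596 − 1)/(7 − 1) = 4.2596/6 = 0.7099

0.71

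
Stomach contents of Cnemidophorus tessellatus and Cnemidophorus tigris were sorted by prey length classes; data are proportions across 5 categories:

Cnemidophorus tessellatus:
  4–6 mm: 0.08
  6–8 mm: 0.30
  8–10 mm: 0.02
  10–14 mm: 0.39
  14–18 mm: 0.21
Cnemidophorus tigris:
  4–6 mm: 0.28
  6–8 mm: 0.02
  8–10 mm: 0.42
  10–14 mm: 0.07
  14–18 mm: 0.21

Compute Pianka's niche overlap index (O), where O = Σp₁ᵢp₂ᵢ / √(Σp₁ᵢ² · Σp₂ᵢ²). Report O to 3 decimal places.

Σ p₁ᵢp₂ᵢ = 0.0224 + 0.0060 + 0.0084 + 0.0273 + 0.0441 = 0.1082
Σp_1ᵢ² = 0.08² + 0.30² + 0.02² + 0.39² + 0.21² = 0.0064 + 0.0900 + 0.0004 + 0.1521 + 0.0441 = 0.2930
Σp_2ᵢ² = 0.28² + 0.02² + 0.42² + 0.07² + 0.21² = 0.0784 + 0.0004 + 0.1764 + 0.0049 + 0.0441 = 0.3042
O = 0.1082 / √(0.2930 × 0.3042) = 0.1082 / 0.298547 = 0.36242

0.362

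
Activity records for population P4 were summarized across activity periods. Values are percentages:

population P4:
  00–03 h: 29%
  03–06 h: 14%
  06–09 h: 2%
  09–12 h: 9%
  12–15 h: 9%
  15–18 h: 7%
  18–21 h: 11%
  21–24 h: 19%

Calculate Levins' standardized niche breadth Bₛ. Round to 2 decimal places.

0.68

Convert percentages to proportions (divide by 100).
Σpᵢ² = 0.29² + 0.14² + 0.02² + 0.09² + 0.09² + 0.07² + 0.11² + 0.19² = 0.0841 + 0.0196 + 0.0004 + 0.0081 + 0.0081 + 0.0049 + 0.0121 + 0.0361 = 0.1734
B = 1 / 0.1734 = 5.7670
Bₛ = (B − 1)/(n − 1) = (5.7670 − 1)/(8 − 1) = 4.7670/7 = 0.6810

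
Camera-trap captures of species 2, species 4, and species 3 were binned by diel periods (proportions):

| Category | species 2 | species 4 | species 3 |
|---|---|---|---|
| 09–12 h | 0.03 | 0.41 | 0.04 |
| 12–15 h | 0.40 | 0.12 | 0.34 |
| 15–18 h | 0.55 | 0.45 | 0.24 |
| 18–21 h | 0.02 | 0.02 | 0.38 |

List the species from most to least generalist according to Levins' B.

species 3 > species 4 > species 2

Σp_2ᵢ² = 0.03² + 0.40² + 0.55² + 0.02² = 0.0009 + 0.1600 + 0.3025 + 0.0004 = 0.4638
B_2 = 1 / 0.4638 = 2.1561
Σp_4ᵢ² = 0.41² + 0.12² + 0.45² + 0.02² = 0.1681 + 0.0144 + 0.2025 + 0.0004 = 0.3854
B_4 = 1 / 0.3854 = 2.5947
Σp_3ᵢ² = 0.04² + 0.34² + 0.24² + 0.38² = 0.0016 + 0.1156 + 0.0576 + 0.1444 = 0.3192
B_3 = 1 / 0.3192 = 3.1328
Ranking by B (broadest → narrowest): species 3 (3.13) > species 4 (2.59) > species 2 (2.16)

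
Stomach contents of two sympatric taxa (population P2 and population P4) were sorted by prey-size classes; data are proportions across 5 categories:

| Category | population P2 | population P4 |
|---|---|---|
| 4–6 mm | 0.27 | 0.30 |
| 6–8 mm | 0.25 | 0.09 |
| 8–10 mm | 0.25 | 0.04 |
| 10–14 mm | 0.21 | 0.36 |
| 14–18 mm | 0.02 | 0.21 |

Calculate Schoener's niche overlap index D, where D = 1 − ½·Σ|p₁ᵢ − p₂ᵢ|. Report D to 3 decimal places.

Σ|p₁ᵢ − p₂ᵢ| = 0.03 + 0.16 + 0.21 + 0.15 + 0.19 = 0.74
D = 1 − ½ × 0.74 = 1 − 0.370 = 0.63000

0.630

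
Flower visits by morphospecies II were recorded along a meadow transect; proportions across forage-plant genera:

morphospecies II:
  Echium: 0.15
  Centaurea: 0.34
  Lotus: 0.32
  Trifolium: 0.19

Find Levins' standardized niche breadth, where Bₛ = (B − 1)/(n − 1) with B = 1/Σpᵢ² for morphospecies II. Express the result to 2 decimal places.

Σpᵢ² = 0.15² + 0.34² + 0.32² + 0.19² = 0.0225 + 0.1156 + 0.1024 + 0.0361 = 0.2766
B = 1 / 0.2766 = 3.6153
Bₛ = (B − 1)/(n − 1) = (3.6153 − 1)/(4 − 1) = 2.6153/3 = 0.8718

0.87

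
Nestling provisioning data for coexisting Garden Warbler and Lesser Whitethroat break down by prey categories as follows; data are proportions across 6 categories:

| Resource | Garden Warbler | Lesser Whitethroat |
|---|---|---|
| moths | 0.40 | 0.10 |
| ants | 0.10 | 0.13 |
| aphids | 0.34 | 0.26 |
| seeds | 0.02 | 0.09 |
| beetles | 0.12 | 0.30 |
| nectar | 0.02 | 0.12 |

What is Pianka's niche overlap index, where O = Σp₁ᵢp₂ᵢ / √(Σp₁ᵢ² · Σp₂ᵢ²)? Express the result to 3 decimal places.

Σ p₁ᵢp₂ᵢ = 0.0400 + 0.0130 + 0.0884 + 0.0018 + 0.0360 + 0.0024 = 0.1816
Σp_1ᵢ² = 0.40² + 0.10² + 0.34² + 0.02² + 0.12² + 0.02² = 0.1600 + 0.0100 + 0.1156 + 0.0004 + 0.0144 + 0.0004 = 0.3008
Σp_2ᵢ² = 0.10² + 0.13² + 0.26² + 0.09² + 0.30² + 0.12² = 0.0100 + 0.0169 + 0.0676 + 0.0081 + 0.0900 + 0.0144 = 0.2070
O = 0.1816 / √(0.3008 × 0.2070) = 0.1816 / 0.249531 = 0.72777

0.728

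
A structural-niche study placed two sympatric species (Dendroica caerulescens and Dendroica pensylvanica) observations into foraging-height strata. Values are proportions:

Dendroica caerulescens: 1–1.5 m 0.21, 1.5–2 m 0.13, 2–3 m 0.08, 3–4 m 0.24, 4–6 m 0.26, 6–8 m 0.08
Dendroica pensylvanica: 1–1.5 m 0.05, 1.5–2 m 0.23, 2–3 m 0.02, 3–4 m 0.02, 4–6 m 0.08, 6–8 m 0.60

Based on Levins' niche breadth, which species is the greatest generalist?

Σp_caerᵢ² = 0.21² + 0.13² + 0.08² + 0.24² + 0.26² + 0.08² = 0.0441 + 0.0169 + 0.0064 + 0.0576 + 0.0676 + 0.0064 = 0.1990
B_caer = 1 / 0.1990 = 5.0251
Σp_pensᵢ² = 0.05² + 0.23² + 0.02² + 0.02² + 0.08² + 0.60² = 0.0025 + 0.0529 + 0.0004 + 0.0004 + 0.0064 + 0.3600 = 0.4226
B_pens = 1 / 0.4226 = 2.3663
Highest B → broadest niche (most generalist): Dendroica caerulescens (B = 5.03).

Dendroica caerulescens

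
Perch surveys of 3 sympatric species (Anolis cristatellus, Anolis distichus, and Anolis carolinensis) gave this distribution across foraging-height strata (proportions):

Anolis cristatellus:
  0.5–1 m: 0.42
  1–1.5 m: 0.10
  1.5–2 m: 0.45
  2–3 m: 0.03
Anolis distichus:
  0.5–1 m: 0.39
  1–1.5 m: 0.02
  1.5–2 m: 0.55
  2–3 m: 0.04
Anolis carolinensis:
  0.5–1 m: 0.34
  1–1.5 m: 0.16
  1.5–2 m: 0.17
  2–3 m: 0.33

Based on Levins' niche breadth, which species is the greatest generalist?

Anolis carolinensis

Σp_crisᵢ² = 0.42² + 0.10² + 0.45² + 0.03² = 0.1764 + 0.0100 + 0.2025 + 0.0009 = 0.3898
B_cris = 1 / 0.3898 = 2.5654
Σp_distᵢ² = 0.39² + 0.02² + 0.55² + 0.04² = 0.1521 + 0.0004 + 0.3025 + 0.0016 = 0.4566
B_dist = 1 / 0.4566 = 2.1901
Σp_caroᵢ² = 0.34² + 0.16² + 0.17² + 0.33² = 0.1156 + 0.0256 + 0.0289 + 0.1089 = 0.2790
B_caro = 1 / 0.2790 = 3.5842
Highest B → broadest niche (most generalist): Anolis carolinensis (B = 3.58).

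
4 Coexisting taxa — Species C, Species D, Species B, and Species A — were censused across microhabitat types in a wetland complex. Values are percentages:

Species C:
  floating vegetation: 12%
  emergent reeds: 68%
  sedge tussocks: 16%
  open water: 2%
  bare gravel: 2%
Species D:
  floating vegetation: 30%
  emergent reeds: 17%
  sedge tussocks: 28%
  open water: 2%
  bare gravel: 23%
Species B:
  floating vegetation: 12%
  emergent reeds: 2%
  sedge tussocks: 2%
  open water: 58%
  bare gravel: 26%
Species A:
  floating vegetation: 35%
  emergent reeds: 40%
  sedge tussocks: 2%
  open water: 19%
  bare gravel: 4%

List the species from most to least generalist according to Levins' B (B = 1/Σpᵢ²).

Convert percentages to proportions (divide by 100).
Σp_Cᵢ² = 0.12² + 0.68² + 0.16² + 0.02² + 0.02² = 0.0144 + 0.4624 + 0.0256 + 0.0004 + 0.0004 = 0.5032
B_C = 1 / 0.5032 = 1.9873
Σp_Dᵢ² = 0.30² + 0.17² + 0.28² + 0.02² + 0.23² = 0.0900 + 0.0289 + 0.0784 + 0.0004 + 0.0529 = 0.2506
B_D = 1 / 0.2506 = 3.9904
Σp_Bᵢ² = 0.12² + 0.02² + 0.02² + 0.58² + 0.26² = 0.0144 + 0.0004 + 0.0004 + 0.3364 + 0.0676 = 0.4192
B_B = 1 / 0.4192 = 2.3855
Σp_Aᵢ² = 0.35² + 0.40² + 0.02² + 0.19² + 0.04² = 0.1225 + 0.1600 + 0.0004 + 0.0361 + 0.0016 = 0.3206
B_A = 1 / 0.3206 = 3.1192
Ranking by B (broadest → narrowest): Species D (3.99) > Species A (3.12) > Species B (2.39) > Species C (1.99)

Species D > Species A > Species B > Species C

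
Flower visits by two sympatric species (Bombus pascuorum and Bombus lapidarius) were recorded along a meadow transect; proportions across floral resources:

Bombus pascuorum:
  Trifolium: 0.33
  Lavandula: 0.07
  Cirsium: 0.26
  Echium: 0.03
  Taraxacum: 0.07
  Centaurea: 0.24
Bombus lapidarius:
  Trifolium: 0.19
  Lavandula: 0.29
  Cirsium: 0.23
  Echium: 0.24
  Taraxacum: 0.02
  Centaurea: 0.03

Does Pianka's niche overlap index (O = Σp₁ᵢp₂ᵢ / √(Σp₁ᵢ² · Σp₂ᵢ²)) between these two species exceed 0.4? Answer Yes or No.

Σ p₁ᵢp₂ᵢ = 0.0627 + 0.0203 + 0.0598 + 0.0072 + 0.0014 + 0.0072 = 0.1586
Σp_1ᵢ² = 0.33² + 0.07² + 0.26² + 0.03² + 0.07² + 0.24² = 0.1089 + 0.0049 + 0.0676 + 0.0009 + 0.0049 + 0.0576 = 0.2448
Σp_2ᵢ² = 0.19² + 0.29² + 0.23² + 0.24² + 0.02² + 0.03² = 0.0361 + 0.0841 + 0.0529 + 0.0576 + 0.0004 + 0.0009 = 0.2320
O = 0.1586 / √(0.2448 × 0.2320) = 0.1586 / 0.23831 = 0.6655
O = 0.6655 > 0.4 → Yes.

Yes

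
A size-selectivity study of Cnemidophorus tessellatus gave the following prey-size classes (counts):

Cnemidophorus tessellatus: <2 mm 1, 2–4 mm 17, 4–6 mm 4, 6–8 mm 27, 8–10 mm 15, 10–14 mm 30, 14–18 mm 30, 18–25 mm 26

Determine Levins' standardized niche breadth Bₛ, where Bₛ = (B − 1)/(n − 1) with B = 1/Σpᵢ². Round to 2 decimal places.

0.72

Proportions for Cnemidophorus tessellatus (n=150): 1/150=0.0067, 17/150=0.1133, 4/150=0.0267, 27/150=0.1800, 15/150=0.1000, 30/150=0.2000, 30/150=0.2000, 26/150=0.1733
Σpᵢ² = 0.0067² + 0.1133² + 0.0267² + 0.1800² + 0.1000² + 0.2000² + 0.2000² + 0.1733² = 0.000045 + 0.012837 + 0.000713 + 0.032400 + 0.010000 + 0.040000 + 0.040000 + 0.030033 = 0.166028
B = 1 / 0.166028 = 6.0231
Bₛ = (B − 1)/(n − 1) = (6.0231 − 1)/(8 − 1) = 5.0231/7 = 0.7176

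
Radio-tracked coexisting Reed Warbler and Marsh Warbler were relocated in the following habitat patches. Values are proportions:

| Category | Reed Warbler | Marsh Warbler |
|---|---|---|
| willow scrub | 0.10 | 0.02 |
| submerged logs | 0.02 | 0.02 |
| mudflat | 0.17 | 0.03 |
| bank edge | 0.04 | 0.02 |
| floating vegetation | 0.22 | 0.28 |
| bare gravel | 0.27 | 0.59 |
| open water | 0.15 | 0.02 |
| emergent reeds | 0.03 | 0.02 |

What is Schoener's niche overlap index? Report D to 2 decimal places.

Σ|p₁ᵢ − p₂ᵢ| = 0.08 + 0.00 + 0.14 + 0.02 + 0.06 + 0.32 + 0.13 + 0.01 = 0.76
D = 1 − ½ × 0.76 = 1 − 0.380 = 0.6200

0.62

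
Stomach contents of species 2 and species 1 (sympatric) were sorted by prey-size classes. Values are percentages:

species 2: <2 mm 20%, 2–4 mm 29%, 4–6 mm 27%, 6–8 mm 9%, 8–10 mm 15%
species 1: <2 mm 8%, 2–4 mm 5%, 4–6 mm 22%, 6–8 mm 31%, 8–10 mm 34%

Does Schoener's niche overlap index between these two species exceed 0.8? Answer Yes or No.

Convert percentages to proportions (divide by 100).
Σ|p₁ᵢ − p₂ᵢ| = 0.12 + 0.24 + 0.05 + 0.22 + 0.19 = 0.82
D = 1 − ½ × 0.82 = 1 − 0.410 = 0.5900
D = 0.5900 < 0.8 → No.

No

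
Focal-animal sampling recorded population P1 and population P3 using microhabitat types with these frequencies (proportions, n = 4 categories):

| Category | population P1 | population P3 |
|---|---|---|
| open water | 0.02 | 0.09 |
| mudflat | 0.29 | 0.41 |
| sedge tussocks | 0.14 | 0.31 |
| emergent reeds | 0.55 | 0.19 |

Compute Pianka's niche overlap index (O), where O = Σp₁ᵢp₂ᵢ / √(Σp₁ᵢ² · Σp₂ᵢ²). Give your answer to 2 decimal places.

0.76

Σ p₁ᵢp₂ᵢ = 0.0018 + 0.1189 + 0.0434 + 0.1045 = 0.2686
Σp_1ᵢ² = 0.02² + 0.29² + 0.14² + 0.55² = 0.0004 + 0.0841 + 0.0196 + 0.3025 = 0.4066
Σp_2ᵢ² = 0.09² + 0.41² + 0.31² + 0.19² = 0.0081 + 0.1681 + 0.0961 + 0.0361 = 0.3084
O = 0.2686 / √(0.4066 × 0.3084) = 0.2686 / 0.35411 = 0.7585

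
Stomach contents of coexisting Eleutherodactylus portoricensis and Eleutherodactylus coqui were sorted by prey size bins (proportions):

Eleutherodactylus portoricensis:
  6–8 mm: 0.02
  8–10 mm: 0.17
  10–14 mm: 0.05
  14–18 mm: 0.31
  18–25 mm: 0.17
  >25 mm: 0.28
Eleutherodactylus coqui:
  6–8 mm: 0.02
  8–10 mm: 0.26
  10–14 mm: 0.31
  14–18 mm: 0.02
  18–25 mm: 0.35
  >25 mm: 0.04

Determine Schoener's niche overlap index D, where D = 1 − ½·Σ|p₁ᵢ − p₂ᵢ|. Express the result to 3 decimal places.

0.470

Σ|p₁ᵢ − p₂ᵢ| = 0.00 + 0.09 + 0.26 + 0.29 + 0.18 + 0.24 = 1.06
D = 1 − ½ × 1.06 = 1 − 0.530 = 0.47000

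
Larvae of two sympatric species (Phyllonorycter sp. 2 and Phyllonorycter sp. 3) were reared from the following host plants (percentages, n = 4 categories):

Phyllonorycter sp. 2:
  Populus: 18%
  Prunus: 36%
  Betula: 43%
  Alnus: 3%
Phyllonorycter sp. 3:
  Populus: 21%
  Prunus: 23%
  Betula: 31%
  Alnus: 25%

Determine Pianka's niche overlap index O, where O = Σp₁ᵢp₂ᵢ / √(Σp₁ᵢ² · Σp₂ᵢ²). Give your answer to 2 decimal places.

0.88

Convert percentages to proportions (divide by 100).
Σ p₁ᵢp₂ᵢ = 0.0378 + 0.0828 + 0.1333 + 0.0075 = 0.2614
Σp_1ᵢ² = 0.18² + 0.36² + 0.43² + 0.03² = 0.0324 + 0.1296 + 0.1849 + 0.0009 = 0.3478
Σp_2ᵢ² = 0.21² + 0.23² + 0.31² + 0.25² = 0.0441 + 0.0529 + 0.0961 + 0.0625 = 0.2556
O = 0.2614 / √(0.3478 × 0.2556) = 0.2614 / 0.29816 = 0.8767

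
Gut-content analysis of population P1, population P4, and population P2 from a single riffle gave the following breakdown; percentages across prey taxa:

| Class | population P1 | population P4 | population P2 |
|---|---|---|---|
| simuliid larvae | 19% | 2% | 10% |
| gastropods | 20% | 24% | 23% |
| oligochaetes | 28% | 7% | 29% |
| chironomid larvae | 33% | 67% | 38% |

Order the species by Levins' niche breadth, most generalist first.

Convert percentages to proportions (divide by 100).
Σp_P1ᵢ² = 0.19² + 0.20² + 0.28² + 0.33² = 0.0361 + 0.0400 + 0.0784 + 0.1089 = 0.2634
B_P1 = 1 / 0.2634 = 3.7965
Σp_P4ᵢ² = 0.02² + 0.24² + 0.07² + 0.67² = 0.0004 + 0.0576 + 0.0049 + 0.4489 = 0.5118
B_P4 = 1 / 0.5118 = 1.9539
Σp_P2ᵢ² = 0.10² + 0.23² + 0.29² + 0.38² = 0.0100 + 0.0529 + 0.0841 + 0.1444 = 0.2914
B_P2 = 1 / 0.2914 = 3.4317
Ranking by B (broadest → narrowest): population P1 (3.80) > population P2 (3.43) > population P4 (1.95)

population P1 > population P2 > population P4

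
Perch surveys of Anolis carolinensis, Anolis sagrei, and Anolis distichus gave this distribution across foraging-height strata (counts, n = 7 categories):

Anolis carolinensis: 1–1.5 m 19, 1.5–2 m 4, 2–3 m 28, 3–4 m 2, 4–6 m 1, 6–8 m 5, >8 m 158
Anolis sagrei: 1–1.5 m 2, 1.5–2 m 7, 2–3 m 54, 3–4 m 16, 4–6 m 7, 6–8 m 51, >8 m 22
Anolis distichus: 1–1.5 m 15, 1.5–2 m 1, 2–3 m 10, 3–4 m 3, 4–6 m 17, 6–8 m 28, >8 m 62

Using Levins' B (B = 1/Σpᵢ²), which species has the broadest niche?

Proportions for Anolis carolinensis (n=217): 19/217=0.0876, 4/217=0.0184, 28/217=0.1290, 2/217=0.0092, 1/217=0.0046, 5/217=0.0230, 158/217=0.7281
Proportions for Anolis sagrei (n=159): 2/159=0.0126, 7/159=0.0440, 54/159=0.3396, 16/159=0.1006, 7/159=0.0440, 51/159=0.3208, 22/159=0.1384
Proportions for Anolis distichus (n=136): 15/136=0.1103, 1/136=0.0074, 10/136=0.0735, 3/136=0.0221, 17/136=0.1250, 28/136=0.2059, 62/136=0.4559
Σp_caroᵢ² = 0.0876² + 0.0184² + 0.1290² + 0.0092² + 0.0046² + 0.0230² + 0.7281² = 0.007674 + 0.000339 + 0.016641 + 0.000085 + 0.000021 + 0.000529 + 0.530130 = 0.555419
B_caro = 1 / 0.555419 = 1.8004
Σp_sagrᵢ² = 0.0126² + 0.0440² + 0.3396² + 0.1006² + 0.0440² + 0.3208² + 0.1384² = 0.000159 + 0.001936 + 0.115328 + 0.010120 + 0.001936 + 0.102913 + 0.019155 = 0.251547
B_sagr = 1 / 0.251547 = 3.9754
Σp_distᵢ² = 0.1103² + 0.0074² + 0.0735² + 0.0221² + 0.1250² + 0.2059² + 0.4559² = 0.012166 + 0.000055 + 0.005402 + 0.000488 + 0.015625 + 0.042395 + 0.207845 = 0.283976
B_dist = 1 / 0.283976 = 3.5214
Highest B → broadest niche (most generalist): Anolis sagrei (B = 3.98).

Anolis sagrei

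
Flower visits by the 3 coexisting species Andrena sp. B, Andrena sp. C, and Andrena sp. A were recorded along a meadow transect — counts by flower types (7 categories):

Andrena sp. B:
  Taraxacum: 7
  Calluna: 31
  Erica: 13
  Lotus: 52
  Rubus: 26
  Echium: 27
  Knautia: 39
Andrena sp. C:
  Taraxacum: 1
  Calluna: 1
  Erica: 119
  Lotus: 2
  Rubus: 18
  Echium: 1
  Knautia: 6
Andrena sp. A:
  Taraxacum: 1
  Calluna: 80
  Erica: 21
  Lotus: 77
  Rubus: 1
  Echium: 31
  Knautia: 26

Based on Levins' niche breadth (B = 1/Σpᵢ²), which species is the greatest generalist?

Proportions for Andrena sp. B (n=195): 7/195=0.0359, 31/195=0.1590, 13/195=0.0667, 52/195=0.2667, 26/195=0.1333, 27/195=0.1385, 39/195=0.2000
Proportions for Andrena sp. C (n=148): 1/148=0.0068, 1/148=0.0068, 119/148=0.8041, 2/148=0.0135, 18/148=0.1216, 1/148=0.0068, 6/148=0.0405
Proportions for Andrena sp. A (n=237): 1/237=0.0042, 80/237=0.3376, 21/237=0.0886, 77/237=0.3249, 1/237=0.0042, 31/237=0.1308, 26/237=0.1097
Σp_Bᵢ² = 0.0359² + 0.1590² + 0.0667² + 0.2667² + 0.1333² + 0.1385² + 0.2000² = 0.001289 + 0.025281 + 0.004449 + 0.071129 + 0.017769 + 0.019182 + 0.040000 = 0.179099
B_B = 1 / 0.179099 = 5.5835
Σp_Cᵢ² = 0.0068² + 0.0068² + 0.8041² + 0.0135² + 0.1216² + 0.0068² + 0.0405² = 0.000046 + 0.000046 + 0.646577 + 0.000182 + 0.014787 + 0.000046 + 0.001640 = 0.663324
B_C = 1 / 0.663324 = 1.5076
Σp_Aᵢ² = 0.0042² + 0.3376² + 0.0886² + 0.3249² + 0.0042² + 0.1308² + 0.1097² = 0.000018 + 0.113974 + 0.007850 + 0.105560 + 0.000018 + 0.017109 + 0.012034 = 0.256563
B_A = 1 / 0.256563 = 3.8977
Highest B → broadest niche (most generalist): Andrena sp. B (B = 5.58).

Andrena sp. B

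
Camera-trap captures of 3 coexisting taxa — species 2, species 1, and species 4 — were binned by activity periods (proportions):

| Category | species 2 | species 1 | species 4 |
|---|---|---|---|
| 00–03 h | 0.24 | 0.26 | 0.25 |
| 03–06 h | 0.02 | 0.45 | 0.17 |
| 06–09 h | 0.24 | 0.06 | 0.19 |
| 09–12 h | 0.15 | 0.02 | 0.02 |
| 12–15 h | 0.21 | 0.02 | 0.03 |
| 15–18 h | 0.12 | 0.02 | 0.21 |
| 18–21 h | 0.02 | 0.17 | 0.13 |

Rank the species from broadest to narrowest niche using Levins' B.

Σp_2ᵢ² = 0.24² + 0.02² + 0.24² + 0.15² + 0.21² + 0.12² + 0.02² = 0.0576 + 0.0004 + 0.0576 + 0.0225 + 0.0441 + 0.0144 + 0.0004 = 0.1970
B_2 = 1 / 0.1970 = 5.0761
Σp_1ᵢ² = 0.26² + 0.45² + 0.06² + 0.02² + 0.02² + 0.02² + 0.17² = 0.0676 + 0.2025 + 0.0036 + 0.0004 + 0.0004 + 0.0004 + 0.0289 = 0.3038
B_1 = 1 / 0.3038 = 3.2916
Σp_4ᵢ² = 0.25² + 0.17² + 0.19² + 0.02² + 0.03² + 0.21² + 0.13² = 0.0625 + 0.0289 + 0.0361 + 0.0004 + 0.0009 + 0.0441 + 0.0169 = 0.1898
B_4 = 1 / 0.1898 = 5.2687
Ranking by B (broadest → narrowest): species 4 (5.27) > species 2 (5.08) > species 1 (3.29)

species 4 > species 2 > species 1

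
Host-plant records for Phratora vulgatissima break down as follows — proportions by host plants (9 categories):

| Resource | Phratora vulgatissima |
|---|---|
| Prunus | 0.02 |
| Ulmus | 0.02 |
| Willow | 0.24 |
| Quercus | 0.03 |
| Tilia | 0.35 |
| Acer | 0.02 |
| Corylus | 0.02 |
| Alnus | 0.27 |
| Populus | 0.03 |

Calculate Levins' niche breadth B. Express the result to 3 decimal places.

Σpᵢ² = 0.02² + 0.02² + 0.24² + 0.03² + 0.35² + 0.02² + 0.02² + 0.27² + 0.03² = 0.0004 + 0.0004 + 0.0576 + 0.0009 + 0.1225 + 0.0004 + 0.0004 + 0.0729 + 0.0009 = 0.2564
B = 1 / 0.2564 = 3.90016

3.900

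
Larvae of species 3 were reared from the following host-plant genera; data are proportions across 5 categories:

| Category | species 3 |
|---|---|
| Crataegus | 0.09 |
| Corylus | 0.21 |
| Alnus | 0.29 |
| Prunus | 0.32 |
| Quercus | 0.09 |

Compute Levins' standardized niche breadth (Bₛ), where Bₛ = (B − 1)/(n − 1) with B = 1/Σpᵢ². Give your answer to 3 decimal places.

0.763

Σpᵢ² = 0.09² + 0.21² + 0.29² + 0.32² + 0.09² = 0.0081 + 0.0441 + 0.0841 + 0.1024 + 0.0081 = 0.2468
B = 1 / 0.2468 = 4.05186
Bₛ = (B − 1)/(n − 1) = (4.05186 − 1)/(5 − 1) = 3.05186/4 = 0.76297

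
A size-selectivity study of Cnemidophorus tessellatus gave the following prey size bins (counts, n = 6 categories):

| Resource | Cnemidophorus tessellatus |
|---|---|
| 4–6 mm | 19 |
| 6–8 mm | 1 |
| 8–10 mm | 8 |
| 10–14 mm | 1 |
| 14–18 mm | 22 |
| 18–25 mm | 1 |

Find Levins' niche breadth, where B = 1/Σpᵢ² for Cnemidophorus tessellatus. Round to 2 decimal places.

2.96

Proportions for Cnemidophorus tessellatus (n=52): 19/52=0.3654, 1/52=0.0192, 8/52=0.1538, 1/52=0.0192, 22/52=0.4231, 1/52=0.0192
Σpᵢ² = 0.3654² + 0.0192² + 0.1538² + 0.0192² + 0.4231² + 0.0192² = 0.133517 + 0.000369 + 0.023654 + 0.000369 + 0.179014 + 0.000369 = 0.337292
B = 1 / 0.337292 = 2.9648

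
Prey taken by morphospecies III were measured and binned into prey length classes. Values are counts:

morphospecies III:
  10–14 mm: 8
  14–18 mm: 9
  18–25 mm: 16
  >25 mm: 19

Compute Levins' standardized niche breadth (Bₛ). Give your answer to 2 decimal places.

0.85

Proportions for morphospecies III (n=52): 8/52=0.1538, 9/52=0.1731, 16/52=0.3077, 19/52=0.3654
Σpᵢ² = 0.1538² + 0.1731² + 0.3077² + 0.3654² = 0.023654 + 0.029964 + 0.094679 + 0.133517 = 0.281814
B = 1 / 0.281814 = 3.5484
Bₛ = (B − 1)/(n − 1) = (3.5484 − 1)/(4 − 1) = 2.5484/3 = 0.8495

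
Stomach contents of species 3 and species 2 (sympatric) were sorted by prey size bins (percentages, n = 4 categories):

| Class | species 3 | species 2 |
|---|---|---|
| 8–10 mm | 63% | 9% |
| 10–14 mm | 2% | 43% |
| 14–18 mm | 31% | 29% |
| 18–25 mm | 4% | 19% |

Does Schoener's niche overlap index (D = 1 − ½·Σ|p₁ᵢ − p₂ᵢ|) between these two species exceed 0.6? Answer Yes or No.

No

Convert percentages to proportions (divide by 100).
Σ|p₁ᵢ − p₂ᵢ| = 0.54 + 0.41 + 0.02 + 0.15 = 1.12
D = 1 − ½ × 1.12 = 1 − 0.560 = 0.4400
D = 0.4400 < 0.6 → No.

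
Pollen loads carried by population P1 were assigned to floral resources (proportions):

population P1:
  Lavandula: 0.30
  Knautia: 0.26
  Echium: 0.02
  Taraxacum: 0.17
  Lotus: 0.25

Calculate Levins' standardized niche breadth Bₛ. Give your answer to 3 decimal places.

Σpᵢ² = 0.30² + 0.26² + 0.02² + 0.17² + 0.25² = 0.0900 + 0.0676 + 0.0004 + 0.0289 + 0.0625 = 0.2494
B = 1 / 0.2494 = 4.00962
Bₛ = (B − 1)/(n − 1) = (4.00962 − 1)/(5 − 1) = 3.00962/4 = 0.75241

0.752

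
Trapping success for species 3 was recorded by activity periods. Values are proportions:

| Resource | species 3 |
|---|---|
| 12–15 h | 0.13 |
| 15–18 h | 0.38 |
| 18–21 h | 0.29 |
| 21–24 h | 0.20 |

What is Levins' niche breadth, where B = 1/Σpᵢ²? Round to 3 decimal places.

Σpᵢ² = 0.13² + 0.38² + 0.29² + 0.20² = 0.0169 + 0.1444 + 0.0841 + 0.0400 = 0.2854
B = 1 / 0.2854 = 3.50385

3.504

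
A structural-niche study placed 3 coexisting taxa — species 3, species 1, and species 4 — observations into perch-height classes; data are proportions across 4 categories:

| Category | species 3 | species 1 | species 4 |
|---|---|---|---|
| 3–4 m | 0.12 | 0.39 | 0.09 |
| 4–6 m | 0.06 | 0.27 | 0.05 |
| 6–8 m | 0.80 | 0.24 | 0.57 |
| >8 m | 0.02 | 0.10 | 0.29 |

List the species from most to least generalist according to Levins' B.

species 1 > species 4 > species 3

Σp_3ᵢ² = 0.12² + 0.06² + 0.80² + 0.02² = 0.0144 + 0.0036 + 0.6400 + 0.0004 = 0.6584
B_3 = 1 / 0.6584 = 1.5188
Σp_1ᵢ² = 0.39² + 0.27² + 0.24² + 0.10² = 0.1521 + 0.0729 + 0.0576 + 0.0100 = 0.2926
B_1 = 1 / 0.2926 = 3.4176
Σp_4ᵢ² = 0.09² + 0.05² + 0.57² + 0.29² = 0.0081 + 0.0025 + 0.3249 + 0.0841 = 0.4196
B_4 = 1 / 0.4196 = 2.3832
Ranking by B (broadest → narrowest): species 1 (3.42) > species 4 (2.38) > species 3 (1.52)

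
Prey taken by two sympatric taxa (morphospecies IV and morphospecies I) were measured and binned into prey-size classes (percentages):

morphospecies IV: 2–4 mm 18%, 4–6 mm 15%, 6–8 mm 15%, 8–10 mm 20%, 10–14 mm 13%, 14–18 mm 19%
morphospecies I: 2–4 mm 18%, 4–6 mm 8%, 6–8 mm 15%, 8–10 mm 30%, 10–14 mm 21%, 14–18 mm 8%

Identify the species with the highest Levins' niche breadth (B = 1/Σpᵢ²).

Convert percentages to proportions (divide by 100).
Σp_IVᵢ² = 0.18² + 0.15² + 0.15² + 0.20² + 0.13² + 0.19² = 0.0324 + 0.0225 + 0.0225 + 0.0400 + 0.0169 + 0.0361 = 0.1704
B_IV = 1 / 0.1704 = 5.8685
Σp_Iᵢ² = 0.18² + 0.08² + 0.15² + 0.30² + 0.21² + 0.08² = 0.0324 + 0.0064 + 0.0225 + 0.0900 + 0.0441 + 0.0064 = 0.2018
B_I = 1 / 0.2018 = 4.9554
Highest B → broadest niche (most generalist): morphospecies IV (B = 5.87).

morphospecies IV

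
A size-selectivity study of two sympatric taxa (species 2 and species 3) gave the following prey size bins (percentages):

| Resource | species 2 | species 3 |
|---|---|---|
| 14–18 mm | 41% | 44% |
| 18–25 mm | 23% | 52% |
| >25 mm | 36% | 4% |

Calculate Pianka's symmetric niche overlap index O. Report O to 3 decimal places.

0.778

Convert percentages to proportions (divide by 100).
Σ p₁ᵢp₂ᵢ = 0.1804 + 0.1196 + 0.0144 = 0.3144
Σp_1ᵢ² = 0.41² + 0.23² + 0.36² = 0.1681 + 0.0529 + 0.1296 = 0.3506
Σp_2ᵢ² = 0.44² + 0.52² + 0.04² = 0.1936 + 0.2704 + 0.0016 = 0.4656
O = 0.3144 / √(0.3506 × 0.4656) = 0.3144 / 0.404029 = 0.77816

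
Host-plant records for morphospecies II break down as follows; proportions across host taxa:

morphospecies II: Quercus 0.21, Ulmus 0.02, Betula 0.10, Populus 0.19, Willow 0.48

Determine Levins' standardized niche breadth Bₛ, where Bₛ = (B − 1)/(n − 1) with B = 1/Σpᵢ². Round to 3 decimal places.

Σpᵢ² = 0.21² + 0.02² + 0.10² + 0.19² + 0.48² = 0.0441 + 0.0004 + 0.0100 + 0.0361 + 0.2304 = 0.3210
B = 1 / 0.3210 = 3.11526
Bₛ = (B − 1)/(n − 1) = (3.11526 − 1)/(5 − 1) = 2.11526/4 = 0.52882

0.529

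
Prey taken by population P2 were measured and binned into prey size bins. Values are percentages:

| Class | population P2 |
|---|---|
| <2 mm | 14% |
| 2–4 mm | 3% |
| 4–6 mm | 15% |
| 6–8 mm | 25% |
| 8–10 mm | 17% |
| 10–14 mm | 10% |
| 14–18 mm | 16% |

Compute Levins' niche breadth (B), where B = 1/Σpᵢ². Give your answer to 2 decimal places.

5.88

Convert percentages to proportions (divide by 100).
Σpᵢ² = 0.14² + 0.03² + 0.15² + 0.25² + 0.17² + 0.10² + 0.16² = 0.0196 + 0.0009 + 0.0225 + 0.0625 + 0.0289 + 0.0100 + 0.0256 = 0.1700
B = 1 / 0.1700 = 5.8824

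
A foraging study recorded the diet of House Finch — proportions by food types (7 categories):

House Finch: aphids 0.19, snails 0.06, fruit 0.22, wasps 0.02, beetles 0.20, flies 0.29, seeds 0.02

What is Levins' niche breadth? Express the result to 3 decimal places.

Σpᵢ² = 0.19² + 0.06² + 0.22² + 0.02² + 0.20² + 0.29² + 0.02² = 0.0361 + 0.0036 + 0.0484 + 0.0004 + 0.0400 + 0.0841 + 0.0004 = 0.2130
B = 1 / 0.2130 = 4.69484

4.695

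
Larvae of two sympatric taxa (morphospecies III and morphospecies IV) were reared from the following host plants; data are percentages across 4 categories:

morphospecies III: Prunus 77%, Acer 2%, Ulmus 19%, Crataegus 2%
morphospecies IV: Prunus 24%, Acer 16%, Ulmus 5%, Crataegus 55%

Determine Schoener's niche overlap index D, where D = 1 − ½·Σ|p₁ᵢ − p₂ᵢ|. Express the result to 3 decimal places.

0.330

Convert percentages to proportions (divide by 100).
Σ|p₁ᵢ − p₂ᵢ| = 0.53 + 0.14 + 0.14 + 0.53 = 1.34
D = 1 − ½ × 1.34 = 1 − 0.670 = 0.33000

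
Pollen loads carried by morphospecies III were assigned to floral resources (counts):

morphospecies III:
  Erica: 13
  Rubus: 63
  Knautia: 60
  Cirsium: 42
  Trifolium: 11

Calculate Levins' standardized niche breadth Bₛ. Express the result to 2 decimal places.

Proportions for morphospecies III (n=189): 13/189=0.0688, 63/189=0.3333, 60/189=0.3175, 42/189=0.2222, 11/189=0.0582
Σpᵢ² = 0.0688² + 0.3333² + 0.3175² + 0.2222² + 0.0582² = 0.004733 + 0.111089 + 0.100806 + 0.049373 + 0.003387 = 0.269388
B = 1 / 0.269388 = 3.7121
Bₛ = (B − 1)/(n − 1) = (3.7121 − 1)/(5 − 1) = 2.7121/4 = 0.6780

0.68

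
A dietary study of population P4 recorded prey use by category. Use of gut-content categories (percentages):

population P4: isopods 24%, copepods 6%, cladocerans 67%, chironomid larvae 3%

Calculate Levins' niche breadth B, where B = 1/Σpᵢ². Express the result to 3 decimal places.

Convert percentages to proportions (divide by 100).
Σpᵢ² = 0.24² + 0.06² + 0.67² + 0.03² = 0.0576 + 0.0036 + 0.4489 + 0.0009 = 0.5110
B = 1 / 0.5110 = 1.95695

1.957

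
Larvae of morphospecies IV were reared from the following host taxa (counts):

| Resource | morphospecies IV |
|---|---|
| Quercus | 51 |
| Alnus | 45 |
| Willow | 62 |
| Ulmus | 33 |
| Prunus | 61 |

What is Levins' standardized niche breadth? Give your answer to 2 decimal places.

0.95

Proportions for morphospecies IV (n=252): 51/252=0.2024, 45/252=0.1786, 62/252=0.2460, 33/252=0.1310, 61/252=0.2421
Σpᵢ² = 0.2024² + 0.1786² + 0.2460² + 0.1310² + 0.2421² = 0.040966 + 0.031898 + 0.060516 + 0.017161 + 0.058612 = 0.209153
B = 1 / 0.209153 = 4.7812
Bₛ = (B − 1)/(n − 1) = (4.7812 − 1)/(5 − 1) = 3.7812/4 = 0.9453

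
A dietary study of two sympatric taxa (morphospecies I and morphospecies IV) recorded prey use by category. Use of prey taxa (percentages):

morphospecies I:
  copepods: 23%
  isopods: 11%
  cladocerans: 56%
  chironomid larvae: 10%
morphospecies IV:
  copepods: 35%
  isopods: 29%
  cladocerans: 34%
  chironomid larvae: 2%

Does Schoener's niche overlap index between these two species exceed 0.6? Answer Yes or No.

Convert percentages to proportions (divide by 100).
Σ|p₁ᵢ − p₂ᵢ| = 0.12 + 0.18 + 0.22 + 0.08 = 0.60
D = 1 − ½ × 0.60 = 1 − 0.300 = 0.7000
D = 0.7000 > 0.6 → Yes.

Yes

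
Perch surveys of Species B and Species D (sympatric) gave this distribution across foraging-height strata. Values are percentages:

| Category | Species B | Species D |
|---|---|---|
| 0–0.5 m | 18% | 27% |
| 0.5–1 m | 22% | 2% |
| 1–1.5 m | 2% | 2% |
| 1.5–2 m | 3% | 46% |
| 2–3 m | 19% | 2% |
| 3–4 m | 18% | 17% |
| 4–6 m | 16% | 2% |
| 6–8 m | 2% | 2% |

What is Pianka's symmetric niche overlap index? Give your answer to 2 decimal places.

0.45

Convert percentages to proportions (divide by 100).
Σ p₁ᵢp₂ᵢ = 0.0486 + 0.0044 + 0.0004 + 0.0138 + 0.0038 + 0.0306 + 0.0032 + 0.0004 = 0.1052
Σp_1ᵢ² = 0.18² + 0.22² + 0.02² + 0.03² + 0.19² + 0.18² + 0.16² + 0.02² = 0.0324 + 0.0484 + 0.0004 + 0.0009 + 0.0361 + 0.0324 + 0.0256 + 0.0004 = 0.1766
Σp_2ᵢ² = 0.27² + 0.02² + 0.02² + 0.46² + 0.02² + 0.17² + 0.02² + 0.02² = 0.0729 + 0.0004 + 0.0004 + 0.2116 + 0.0004 + 0.0289 + 0.0004 + 0.0004 = 0.3154
O = 0.1052 / √(0.1766 × 0.3154) = 0.1052 / 0.23601 = 0.4457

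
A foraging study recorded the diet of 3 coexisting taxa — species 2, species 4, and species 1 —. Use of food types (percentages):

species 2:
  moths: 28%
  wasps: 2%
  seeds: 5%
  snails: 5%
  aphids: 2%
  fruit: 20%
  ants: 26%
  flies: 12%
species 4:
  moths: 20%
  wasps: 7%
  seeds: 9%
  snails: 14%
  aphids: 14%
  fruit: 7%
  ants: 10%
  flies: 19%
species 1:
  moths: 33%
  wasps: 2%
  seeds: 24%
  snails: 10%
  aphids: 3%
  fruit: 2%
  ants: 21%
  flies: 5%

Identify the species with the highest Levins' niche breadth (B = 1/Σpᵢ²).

species 4

Convert percentages to proportions (divide by 100).
Σp_2ᵢ² = 0.28² + 0.02² + 0.05² + 0.05² + 0.02² + 0.20² + 0.26² + 0.12² = 0.0784 + 0.0004 + 0.0025 + 0.0025 + 0.0004 + 0.0400 + 0.0676 + 0.0144 = 0.2062
B_2 = 1 / 0.2062 = 4.8497
Σp_4ᵢ² = 0.20² + 0.07² + 0.09² + 0.14² + 0.14² + 0.07² + 0.10² + 0.19² = 0.0400 + 0.0049 + 0.0081 + 0.0196 + 0.0196 + 0.0049 + 0.0100 + 0.0361 = 0.1432
B_4 = 1 / 0.1432 = 6.9832
Σp_1ᵢ² = 0.33² + 0.02² + 0.24² + 0.10² + 0.03² + 0.02² + 0.21² + 0.05² = 0.1089 + 0.0004 + 0.0576 + 0.0100 + 0.0009 + 0.0004 + 0.0441 + 0.0025 = 0.2248
B_1 = 1 / 0.2248 = 4.4484
Highest B → broadest niche (most generalist): species 4 (B = 6.98).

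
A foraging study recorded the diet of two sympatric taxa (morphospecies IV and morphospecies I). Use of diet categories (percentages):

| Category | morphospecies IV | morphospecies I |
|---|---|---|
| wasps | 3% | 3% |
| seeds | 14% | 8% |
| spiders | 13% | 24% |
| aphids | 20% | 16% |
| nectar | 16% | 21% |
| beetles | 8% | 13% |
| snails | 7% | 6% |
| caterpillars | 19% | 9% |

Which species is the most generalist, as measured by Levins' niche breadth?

Convert percentages to proportions (divide by 100).
Σp_IVᵢ² = 0.03² + 0.14² + 0.13² + 0.20² + 0.16² + 0.08² + 0.07² + 0.19² = 0.0009 + 0.0196 + 0.0169 + 0.0400 + 0.0256 + 0.0064 + 0.0049 + 0.0361 = 0.1504
B_IV = 1 / 0.1504 = 6.6489
Σp_Iᵢ² = 0.03² + 0.08² + 0.24² + 0.16² + 0.21² + 0.13² + 0.06² + 0.09² = 0.0009 + 0.0064 + 0.0576 + 0.0256 + 0.0441 + 0.0169 + 0.0036 + 0.0081 = 0.1632
B_I = 1 / 0.1632 = 6.1275
Highest B → broadest niche (most generalist): morphospecies IV (B = 6.65).

morphospecies IV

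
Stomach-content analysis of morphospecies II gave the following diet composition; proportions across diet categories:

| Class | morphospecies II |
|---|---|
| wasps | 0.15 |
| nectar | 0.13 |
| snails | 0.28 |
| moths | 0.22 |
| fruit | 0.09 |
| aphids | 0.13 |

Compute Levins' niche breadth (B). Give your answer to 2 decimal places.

Σpᵢ² = 0.15² + 0.13² + 0.28² + 0.22² + 0.09² + 0.13² = 0.0225 + 0.0169 + 0.0784 + 0.0484 + 0.0081 + 0.0169 = 0.1912
B = 1 / 0.1912 = 5.2301

5.23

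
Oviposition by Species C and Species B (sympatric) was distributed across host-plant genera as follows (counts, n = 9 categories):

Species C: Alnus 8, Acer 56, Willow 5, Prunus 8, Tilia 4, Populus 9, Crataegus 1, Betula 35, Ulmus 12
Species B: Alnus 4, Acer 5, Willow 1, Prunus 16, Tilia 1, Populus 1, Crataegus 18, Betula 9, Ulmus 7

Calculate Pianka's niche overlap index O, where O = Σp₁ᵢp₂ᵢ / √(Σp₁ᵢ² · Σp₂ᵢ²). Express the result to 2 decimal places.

Proportions for Species C (n=138): 8/138=0.0580, 56/138=0.4058, 5/138=0.0362, 8/138=0.0580, 4/138=0.0290, 9/138=0.0652, 1/138=0.0072, 35/138=0.2536, 12/138=0.0870
Proportions for Species B (n=62): 4/62=0.0645, 5/62=0.0806, 1/62=0.0161, 16/62=0.2581, 1/62=0.0161, 1/62=0.0161, 18/62=0.2903, 9/62=0.1452, 7/62=0.1129
Σ p₁ᵢp₂ᵢ = 0.003741 + 0.032707 + 0.000583 + 0.014970 + 0.000467 + 0.001050 + 0.002090 + 0.036823 + 0.009822 = 0.102253
Σp_1ᵢ² = 0.0580² + 0.4058² + 0.0362² + 0.0580² + 0.0290² + 0.0652² + 0.0072² + 0.2536² + 0.0870² = 0.003364 + 0.164674 + 0.001310 + 0.003364 + 0.000841 + 0.004251 + 0.000052 + 0.064313 + 0.007569 = 0.249738
Σp_2ᵢ² = 0.0645² + 0.0806² + 0.0161² + 0.2581² + 0.0161² + 0.0161² + 0.2903² + 0.1452² + 0.1129² = 0.004160 + 0.006496 + 0.000259 + 0.066616 + 0.000259 + 0.000259 + 0.084274 + 0.021083 + 0.012746 = 0.196152
O = 0.102253 / √(0.249738 × 0.196152) = 0.102253 / 0.2213292 = 0.4620

0.46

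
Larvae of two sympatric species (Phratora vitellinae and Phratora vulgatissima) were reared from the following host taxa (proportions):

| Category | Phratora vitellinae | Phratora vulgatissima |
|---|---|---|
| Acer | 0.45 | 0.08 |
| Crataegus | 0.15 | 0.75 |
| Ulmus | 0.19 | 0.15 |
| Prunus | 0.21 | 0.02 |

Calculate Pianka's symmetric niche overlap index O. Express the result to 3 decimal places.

0.426

Σ p₁ᵢp₂ᵢ = 0.0360 + 0.1125 + 0.0285 + 0.0042 = 0.1812
Σp_1ᵢ² = 0.45² + 0.15² + 0.19² + 0.21² = 0.2025 + 0.0225 + 0.0361 + 0.0441 = 0.3052
Σp_2ᵢ² = 0.08² + 0.75² + 0.15² + 0.02² = 0.0064 + 0.5625 + 0.0225 + 0.0004 = 0.5918
O = 0.1812 / √(0.3052 × 0.5918) = 0.1812 / 0.424991 = 0.42636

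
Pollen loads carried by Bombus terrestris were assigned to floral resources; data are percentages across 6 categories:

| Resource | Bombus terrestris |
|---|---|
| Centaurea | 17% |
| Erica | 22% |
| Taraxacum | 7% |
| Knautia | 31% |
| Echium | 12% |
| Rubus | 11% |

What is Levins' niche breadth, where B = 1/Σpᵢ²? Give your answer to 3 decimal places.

4.883

Convert percentages to proportions (divide by 100).
Σpᵢ² = 0.17² + 0.22² + 0.07² + 0.31² + 0.12² + 0.11² = 0.0289 + 0.0484 + 0.0049 + 0.0961 + 0.0144 + 0.0121 = 0.2048
B = 1 / 0.2048 = 4.88281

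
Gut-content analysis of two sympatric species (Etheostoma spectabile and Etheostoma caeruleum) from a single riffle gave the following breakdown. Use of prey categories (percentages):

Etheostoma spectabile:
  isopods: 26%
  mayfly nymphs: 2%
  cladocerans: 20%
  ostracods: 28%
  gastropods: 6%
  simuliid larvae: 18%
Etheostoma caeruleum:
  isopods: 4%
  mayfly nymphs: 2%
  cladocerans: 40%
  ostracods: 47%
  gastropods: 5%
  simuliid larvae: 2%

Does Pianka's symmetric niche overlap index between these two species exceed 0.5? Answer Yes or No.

Convert percentages to proportions (divide by 100).
Σ p₁ᵢp₂ᵢ = 0.0104 + 0.0004 + 0.0800 + 0.1316 + 0.0030 + 0.0036 = 0.2290
Σp_1ᵢ² = 0.26² + 0.02² + 0.20² + 0.28² + 0.06² + 0.18² = 0.0676 + 0.0004 + 0.0400 + 0.0784 + 0.0036 + 0.0324 = 0.2224
Σp_2ᵢ² = 0.04² + 0.02² + 0.40² + 0.47² + 0.05² + 0.02² = 0.0016 + 0.0004 + 0.1600 + 0.2209 + 0.0025 + 0.0004 = 0.3858
O = 0.2290 / √(0.2224 × 0.3858) = 0.2290 / 0.29292 = 0.7818
O = 0.7818 > 0.5 → Yes.

Yes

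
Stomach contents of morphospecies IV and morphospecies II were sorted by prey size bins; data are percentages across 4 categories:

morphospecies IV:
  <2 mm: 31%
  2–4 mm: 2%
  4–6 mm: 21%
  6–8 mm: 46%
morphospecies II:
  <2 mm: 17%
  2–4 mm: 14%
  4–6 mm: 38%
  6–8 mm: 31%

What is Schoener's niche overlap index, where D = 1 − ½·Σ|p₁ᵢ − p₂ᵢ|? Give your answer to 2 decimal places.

0.71

Convert percentages to proportions (divide by 100).
Σ|p₁ᵢ − p₂ᵢ| = 0.14 + 0.12 + 0.17 + 0.15 = 0.58
D = 1 − ½ × 0.58 = 1 − 0.290 = 0.7100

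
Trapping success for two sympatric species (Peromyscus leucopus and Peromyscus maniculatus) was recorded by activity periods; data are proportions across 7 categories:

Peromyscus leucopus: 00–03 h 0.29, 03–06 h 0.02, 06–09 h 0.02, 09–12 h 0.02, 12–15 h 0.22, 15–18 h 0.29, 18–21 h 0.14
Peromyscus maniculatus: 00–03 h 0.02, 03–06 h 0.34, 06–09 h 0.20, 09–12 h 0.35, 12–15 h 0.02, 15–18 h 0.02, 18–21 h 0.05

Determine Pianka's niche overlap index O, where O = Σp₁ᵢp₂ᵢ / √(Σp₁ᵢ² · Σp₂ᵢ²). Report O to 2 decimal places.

0.16

Σ p₁ᵢp₂ᵢ = 0.0058 + 0.0068 + 0.0040 + 0.0070 + 0.0044 + 0.0058 + 0.0070 = 0.0408
Σp_1ᵢ² = 0.29² + 0.02² + 0.02² + 0.02² + 0.22² + 0.29² + 0.14² = 0.0841 + 0.0004 + 0.0004 + 0.0004 + 0.0484 + 0.0841 + 0.0196 = 0.2374
Σp_2ᵢ² = 0.02² + 0.34² + 0.20² + 0.35² + 0.02² + 0.02² + 0.05² = 0.0004 + 0.1156 + 0.0400 + 0.1225 + 0.0004 + 0.0004 + 0.0025 = 0.2818
O = 0.0408 / √(0.2374 × 0.2818) = 0.0408 / 0.25865 = 0.1577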